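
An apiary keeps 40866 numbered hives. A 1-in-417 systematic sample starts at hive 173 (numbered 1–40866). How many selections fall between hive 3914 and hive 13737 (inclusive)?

k = 417
First selection ≥ 3914: 173 + ⌈(3914−173)/417⌉·417 = 173 + 9×417 = 3926
Last selection ≤ 13737: 173 + ⌊(13737−173)/417⌋·417 = 173 + 32×417 = 13517
Count = 32 − 9 + 1 = 24

24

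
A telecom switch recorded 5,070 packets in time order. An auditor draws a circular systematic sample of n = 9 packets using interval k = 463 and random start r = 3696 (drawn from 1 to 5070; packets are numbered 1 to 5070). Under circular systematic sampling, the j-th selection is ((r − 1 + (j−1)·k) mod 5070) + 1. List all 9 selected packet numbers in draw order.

Selection 1: 3696
Selection 2: 3696 + 463 = 4159
Selection 3: 4159 + 463 = 4622
Selection 4: 4622 + 463 = 5085 → 5085 − 5070 = 15
Selection 5: 15 + 463 = 478
Selection 6: 478 + 463 = 941
Selection 7: 941 + 463 = 1404
Selection 8: 1404 + 463 = 1867
Selection 9: 1867 + 463 = 2330

3696, 4159, 4622, 15, 478, 941, 1404, 1867, 2330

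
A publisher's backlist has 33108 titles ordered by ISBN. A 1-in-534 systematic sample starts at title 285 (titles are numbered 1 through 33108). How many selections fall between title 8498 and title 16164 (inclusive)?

k = 534
First selection ≥ 8498: 285 + ⌈(8498−285)/534⌉·534 = 285 + 16×534 = 8829
Last selection ≤ 16164: 285 + ⌊(16164−285)/534⌋·534 = 285 + 29×534 = 15771
Count = 29 − 16 + 1 = 14

14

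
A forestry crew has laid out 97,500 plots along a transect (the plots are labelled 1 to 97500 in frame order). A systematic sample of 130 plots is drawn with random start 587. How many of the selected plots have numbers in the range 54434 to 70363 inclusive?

k = 97500/130 = 750
First selection ≥ 54434: 587 + ⌈(54434−587)/750⌉·750 = 587 + 72×750 = 54587
Last selection ≤ 70363: 587 + ⌊(70363−587)/750⌋·750 = 587 + 93×750 = 70337
Count = 93 − 72 + 1 = 22

22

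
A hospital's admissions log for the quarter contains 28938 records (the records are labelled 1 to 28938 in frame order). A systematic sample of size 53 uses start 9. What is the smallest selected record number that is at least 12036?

k = 28938/53 = 546
Steps past start: ⌈(12036 − 9)/546⌉ = ⌈12027/546⌉ = 23
Selected record: 9 + 23×546 = 12567

12567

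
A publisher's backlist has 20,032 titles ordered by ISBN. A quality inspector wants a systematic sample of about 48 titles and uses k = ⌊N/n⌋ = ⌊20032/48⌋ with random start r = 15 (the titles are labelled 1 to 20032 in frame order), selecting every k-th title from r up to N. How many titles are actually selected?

49

k = ⌊20032/48⌋ = 417
Achieved size = ⌊(20032 − 15)/417⌋ + 1 = ⌊20017/417⌋ + 1 = 48 + 1 = 49
(last selection: 15 + 48×417 = 20031 ≤ 20032; next would be 20448 > 20032)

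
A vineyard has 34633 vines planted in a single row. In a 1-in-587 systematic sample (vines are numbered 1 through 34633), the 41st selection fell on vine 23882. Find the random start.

402

k = 587
r = 23882 − (41−1)×587 = 23882 − 23480 = 402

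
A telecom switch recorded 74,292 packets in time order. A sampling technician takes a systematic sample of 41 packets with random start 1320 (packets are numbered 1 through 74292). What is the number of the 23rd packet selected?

41184

k = 74292/41 = 1812
23rd selection = r + (23−1)·k = 1320 + 22×1812 = 1320 + 39864 = 41184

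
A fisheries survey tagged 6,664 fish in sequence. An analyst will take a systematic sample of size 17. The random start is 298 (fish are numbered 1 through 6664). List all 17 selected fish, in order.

298, 690, 1082, 1474, 1866, 2258, 2650, 3042, 3434, 3826, 4218, 4610, 5002, 5394, 5786, 6178, 6570

k = N/n = 6664/17 = 392
fish 1: 298
fish 2: 298 + 392 = 690
fish 3: 690 + 392 = 1082
fish 4: 1082 + 392 = 1474
fish 5: 1474 + 392 = 1866
fish 6: 1866 + 392 = 2258
fish 7: 2258 + 392 = 2650
fish 8: 2650 + 392 = 3042
fish 9: 3042 + 392 = 3434
fish 10: 3434 + 392 = 3826
fish 11: 3826 + 392 = 4218
fish 12: 4218 + 392 = 4610
fish 13: 4610 + 392 = 5002
fish 14: 5002 + 392 = 5394
fish 15: 5394 + 392 = 5786
fish 16: 5786 + 392 = 6178
fish 17: 6178 + 392 = 6570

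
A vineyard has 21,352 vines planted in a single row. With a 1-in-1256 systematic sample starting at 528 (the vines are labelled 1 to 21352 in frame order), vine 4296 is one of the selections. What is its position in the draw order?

k = 1256
position = (4296 − 528)/1256 + 1 = 3768/1256 + 1 = 3 + 1 = 4

4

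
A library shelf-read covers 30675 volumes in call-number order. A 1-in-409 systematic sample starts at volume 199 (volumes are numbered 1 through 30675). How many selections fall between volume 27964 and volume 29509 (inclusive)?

k = 409
First selection ≥ 27964: 199 + ⌈(27964−199)/409⌉·409 = 199 + 68×409 = 28011
Last selection ≤ 29509: 199 + ⌊(29509−199)/409⌋·409 = 199 + 71×409 = 29238
Count = 71 − 68 + 1 = 4

4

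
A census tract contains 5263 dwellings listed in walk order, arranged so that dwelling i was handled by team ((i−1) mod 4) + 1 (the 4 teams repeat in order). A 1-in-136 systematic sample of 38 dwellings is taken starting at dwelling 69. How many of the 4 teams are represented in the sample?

Consecutive selections differ by k = 136, so their team numbers differ by 136 mod 4 = 0.
gcd(136, 4) = 4, so the sample visits 4/4 = 1 distinct residues mod 4.
Start 69 is team 1; the teams hit are 1.

1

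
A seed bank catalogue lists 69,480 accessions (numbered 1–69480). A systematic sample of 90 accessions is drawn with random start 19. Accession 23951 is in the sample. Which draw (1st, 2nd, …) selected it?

32

k = 69480/90 = 772
position = (23951 − 19)/772 + 1 = 23932/772 + 1 = 31 + 1 = 32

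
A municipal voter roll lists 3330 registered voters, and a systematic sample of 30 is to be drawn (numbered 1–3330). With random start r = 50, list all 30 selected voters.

k = N/n = 3330/30 = 111
voter 1: 50
voter 2: 50 + 111 = 161
voter 3: 161 + 111 = 272
voter 4: 272 + 111 = 383
voter 5: 383 + 111 = 494
voter 6: 494 + 111 = 605
voter 7: 605 + 111 = 716
voter 8: 716 + 111 = 827
voter 9: 827 + 111 = 938
voter 10: 938 + 111 = 1049
voter 11: 1049 + 111 = 1160
voter 12: 1160 + 111 = 1271
voter 13: 1271 + 111 = 1382
voter 14: 1382 + 111 = 1493
voter 15: 1493 + 111 = 1604
voter 16: 1604 + 111 = 1715
voter 17: 1715 + 111 = 1826
voter 18: 1826 + 111 = 1937
voter 19: 1937 + 111 = 2048
voter 20: 2048 + 111 = 2159
voter 21: 2159 + 111 = 2270
voter 22: 2270 + 111 = 2381
voter 23: 2381 + 111 = 2492
voter 24: 2492 + 111 = 2603
voter 25: 2603 + 111 = 2714
voter 26: 2714 + 111 = 2825
voter 27: 2825 + 111 = 2936
voter 28: 2936 + 111 = 3047
voter 29: 3047 + 111 = 3158
voter 30: 3158 + 111 = 3269

50, 161, 272, 383, 494, 605, 716, 827, 938, 1049, 1160, 1271, 1382, 1493, 1604, 1715, 1826, 1937, 2048, 2159, 2270, 2381, 2492, 2603, 2714, 2825, 2936, 3047, 3158, 3269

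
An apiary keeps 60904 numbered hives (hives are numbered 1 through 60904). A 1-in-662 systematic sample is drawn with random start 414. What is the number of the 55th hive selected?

36162

k = 662
55th selection = r + (55−1)·k = 414 + 54×662 = 414 + 35748 = 36162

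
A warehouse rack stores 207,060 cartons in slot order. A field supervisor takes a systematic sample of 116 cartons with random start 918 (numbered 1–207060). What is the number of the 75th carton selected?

133008

k = 207060/116 = 1785
75th selection = r + (75−1)·k = 918 + 74×1785 = 918 + 132090 = 133008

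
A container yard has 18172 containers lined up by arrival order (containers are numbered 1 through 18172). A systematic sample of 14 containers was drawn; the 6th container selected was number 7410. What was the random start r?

920

k = 18172/14 = 1298
r = 7410 − (6−1)×1298 = 7410 − 6490 = 920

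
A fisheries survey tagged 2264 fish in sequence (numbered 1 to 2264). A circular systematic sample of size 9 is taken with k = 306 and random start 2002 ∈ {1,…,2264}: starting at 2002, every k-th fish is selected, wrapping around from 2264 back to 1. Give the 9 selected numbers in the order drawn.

2002, 44, 350, 656, 962, 1268, 1574, 1880, 2186

Selection 1: 2002
Selection 2: 2002 + 306 = 2308 → 2308 − 2264 = 44
Selection 3: 44 + 306 = 350
Selection 4: 350 + 306 = 656
Selection 5: 656 + 306 = 962
Selection 6: 962 + 306 = 1268
Selection 7: 1268 + 306 = 1574
Selection 8: 1574 + 306 = 1880
Selection 9: 1880 + 306 = 2186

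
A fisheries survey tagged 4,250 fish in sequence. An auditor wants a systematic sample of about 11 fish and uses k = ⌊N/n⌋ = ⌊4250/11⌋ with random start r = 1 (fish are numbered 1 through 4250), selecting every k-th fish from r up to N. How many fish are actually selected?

k = ⌊4250/11⌋ = 386
Achieved size = ⌊(4250 − 1)/386⌋ + 1 = ⌊4249/386⌋ + 1 = 11 + 1 = 12
(last selection: 1 + 11×386 = 4247 ≤ 4250; next would be 4633 > 4250)

12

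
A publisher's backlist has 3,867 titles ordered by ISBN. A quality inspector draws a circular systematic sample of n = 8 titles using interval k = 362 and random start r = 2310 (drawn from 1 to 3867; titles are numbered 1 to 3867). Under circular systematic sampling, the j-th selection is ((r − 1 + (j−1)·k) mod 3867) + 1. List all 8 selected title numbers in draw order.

Selection 1: 2310
Selection 2: 2310 + 362 = 2672
Selection 3: 2672 + 362 = 3034
Selection 4: 3034 + 362 = 3396
Selection 5: 3396 + 362 = 3758
Selection 6: 3758 + 362 = 4120 → 4120 − 3867 = 253
Selection 7: 253 + 362 = 615
Selection 8: 615 + 362 = 977

2310, 2672, 3034, 3396, 3758, 253, 615, 977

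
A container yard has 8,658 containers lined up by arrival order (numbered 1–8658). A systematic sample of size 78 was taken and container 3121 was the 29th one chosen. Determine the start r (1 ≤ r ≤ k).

k = 8658/78 = 111
r = 3121 − (29−1)×111 = 3121 − 3108 = 13

13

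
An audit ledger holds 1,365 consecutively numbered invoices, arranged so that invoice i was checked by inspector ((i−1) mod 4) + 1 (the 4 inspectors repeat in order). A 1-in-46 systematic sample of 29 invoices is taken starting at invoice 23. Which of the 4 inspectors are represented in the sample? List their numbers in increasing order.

Consecutive selections differ by k = 46, so their inspector numbers differ by 46 mod 4 = 2.
gcd(46, 4) = 2, so the sample visits 4/2 = 2 distinct residues mod 4.
Start 23 is inspector 3; the inspectors hit are 1, 3.

1, 3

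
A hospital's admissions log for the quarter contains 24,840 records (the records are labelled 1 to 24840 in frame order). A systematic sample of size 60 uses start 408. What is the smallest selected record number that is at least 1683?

k = 24840/60 = 414
Steps past start: ⌈(1683 − 408)/414⌉ = ⌈1275/414⌉ = 4
Selected record: 408 + 4×414 = 2064

2064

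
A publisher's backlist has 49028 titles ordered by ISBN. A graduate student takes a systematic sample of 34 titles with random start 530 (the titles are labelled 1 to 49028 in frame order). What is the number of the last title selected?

48116

k = 49028/34 = 1442
34th selection = r + (34−1)·k = 530 + 33×1442 = 530 + 47586 = 48116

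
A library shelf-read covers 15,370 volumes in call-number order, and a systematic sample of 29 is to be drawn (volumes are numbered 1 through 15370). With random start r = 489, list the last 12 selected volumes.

9499, 10029, 10559, 11089, 11619, 12149, 12679, 13209, 13739, 14269, 14799, 15329

k = N/n = 15370/29 = 530
18th selection = 489 + 17×530 = 9499
19th: 9499 + 530 = 10029
20th: 10029 + 530 = 10559
21st: 10559 + 530 = 11089
22nd: 11089 + 530 = 11619
23rd: 11619 + 530 = 12149
24th: 12149 + 530 = 12679
25th: 12679 + 530 = 13209
26th: 13209 + 530 = 13739
27th: 13739 + 530 = 14269
28th: 14269 + 530 = 14799
29th: 14799 + 530 = 15329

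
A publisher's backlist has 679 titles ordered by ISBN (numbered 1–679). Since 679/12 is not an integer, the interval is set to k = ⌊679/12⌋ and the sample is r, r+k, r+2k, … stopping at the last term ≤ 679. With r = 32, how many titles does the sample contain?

12

k = ⌊679/12⌋ = 56
Achieved size = ⌊(679 − 32)/56⌋ + 1 = ⌊647/56⌋ + 1 = 11 + 1 = 12
(last selection: 32 + 11×56 = 648 ≤ 679; next would be 704 > 679)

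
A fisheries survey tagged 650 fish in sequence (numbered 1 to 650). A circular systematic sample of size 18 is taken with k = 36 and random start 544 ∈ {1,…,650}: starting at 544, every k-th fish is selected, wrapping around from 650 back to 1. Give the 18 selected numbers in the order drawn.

544, 580, 616, 2, 38, 74, 110, 146, 182, 218, 254, 290, 326, 362, 398, 434, 470, 506

Selection 1: 544
Selection 2: 544 + 36 = 580
Selection 3: 580 + 36 = 616
Selection 4: 616 + 36 = 652 → 652 − 650 = 2
Selection 5: 2 + 36 = 38
Selection 6: 38 + 36 = 74
Selection 7: 74 + 36 = 110
Selection 8: 110 + 36 = 146
Selection 9: 146 + 36 = 182
Selection 10: 182 + 36 = 218
Selection 11: 218 + 36 = 254
Selection 12: 254 + 36 = 290
Selection 13: 290 + 36 = 326
Selection 14: 326 + 36 = 362
Selection 15: 362 + 36 = 398
Selection 16: 398 + 36 = 434
Selection 17: 434 + 36 = 470
Selection 18: 470 + 36 = 506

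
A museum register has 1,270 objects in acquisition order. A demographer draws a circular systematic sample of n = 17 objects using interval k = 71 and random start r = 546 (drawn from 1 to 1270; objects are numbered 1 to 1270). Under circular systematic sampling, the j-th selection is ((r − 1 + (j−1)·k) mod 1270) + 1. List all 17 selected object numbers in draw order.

Selection 1: 546
Selection 2: 546 + 71 = 617
Selection 3: 617 + 71 = 688
Selection 4: 688 + 71 = 759
Selection 5: 759 + 71 = 830
Selection 6: 830 + 71 = 901
Selection 7: 901 + 71 = 972
Selection 8: 972 + 71 = 1043
Selection 9: 1043 + 71 = 1114
Selection 10: 1114 + 71 = 1185
Selection 11: 1185 + 71 = 1256
Selection 12: 1256 + 71 = 1327 → 1327 − 1270 = 57
Selection 13: 57 + 71 = 128
Selection 14: 128 + 71 = 199
Selection 15: 199 + 71 = 270
Selection 16: 270 + 71 = 341
Selection 17: 341 + 71 = 412

546, 617, 688, 759, 830, 901, 972, 1043, 1114, 1185, 1256, 57, 128, 199, 270, 341, 412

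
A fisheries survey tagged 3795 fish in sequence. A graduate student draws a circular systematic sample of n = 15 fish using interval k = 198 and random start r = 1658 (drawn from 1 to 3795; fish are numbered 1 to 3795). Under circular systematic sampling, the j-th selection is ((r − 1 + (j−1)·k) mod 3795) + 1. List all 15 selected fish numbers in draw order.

1658, 1856, 2054, 2252, 2450, 2648, 2846, 3044, 3242, 3440, 3638, 41, 239, 437, 635

Selection 1: 1658
Selection 2: 1658 + 198 = 1856
Selection 3: 1856 + 198 = 2054
Selection 4: 2054 + 198 = 2252
Selection 5: 2252 + 198 = 2450
Selection 6: 2450 + 198 = 2648
Selection 7: 2648 + 198 = 2846
Selection 8: 2846 + 198 = 3044
Selection 9: 3044 + 198 = 3242
Selection 10: 3242 + 198 = 3440
Selection 11: 3440 + 198 = 3638
Selection 12: 3638 + 198 = 3836 → 3836 − 3795 = 41
Selection 13: 41 + 198 = 239
Selection 14: 239 + 198 = 437
Selection 15: 437 + 198 = 635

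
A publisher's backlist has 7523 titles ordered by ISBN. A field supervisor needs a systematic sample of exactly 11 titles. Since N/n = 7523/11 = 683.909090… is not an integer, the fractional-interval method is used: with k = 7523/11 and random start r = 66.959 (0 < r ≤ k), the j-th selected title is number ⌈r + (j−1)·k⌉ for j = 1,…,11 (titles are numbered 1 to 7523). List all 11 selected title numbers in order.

67, 751, 1435, 2119, 2803, 3487, 4171, 4855, 5539, 6223, 6907

j=1: r + 0k = 66.959 → ⌈·⌉ = 67
j=2: r + 1k = 750.868090… → ⌈·⌉ = 751
j=3: r + 2k = 1434.777181… → ⌈·⌉ = 1435
j=4: r + 3k = 2118.686272… → ⌈·⌉ = 2119
j=5: r + 4k = 2802.595363… → ⌈·⌉ = 2803
j=6: r + 5k = 3486.504454… → ⌈·⌉ = 3487
j=7: r + 6k = 4170.413545… → ⌈·⌉ = 4171
j=8: r + 7k = 4854.322636… → ⌈·⌉ = 4855
j=9: r + 8k = 5538.231727… → ⌈·⌉ = 5539
j=10: r + 9k = 6222.140818… → ⌈·⌉ = 6223
j=11: r + 10k = 6906.049909… → ⌈·⌉ = 6907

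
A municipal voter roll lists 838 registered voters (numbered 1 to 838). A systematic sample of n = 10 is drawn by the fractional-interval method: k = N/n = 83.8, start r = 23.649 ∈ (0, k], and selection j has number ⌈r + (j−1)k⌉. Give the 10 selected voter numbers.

24, 108, 192, 276, 359, 443, 527, 611, 695, 778

j=1: r + 0k = 23.649 → ⌈·⌉ = 24
j=2: r + 1k = 107.449 → ⌈·⌉ = 108
j=3: r + 2k = 191.249 → ⌈·⌉ = 192
j=4: r + 3k = 275.049 → ⌈·⌉ = 276
j=5: r + 4k = 358.849 → ⌈·⌉ = 359
j=6: r + 5k = 442.649 → ⌈·⌉ = 443
j=7: r + 6k = 526.449 → ⌈·⌉ = 527
j=8: r + 7k = 610.249 → ⌈·⌉ = 611
j=9: r + 8k = 694.049 → ⌈·⌉ = 695
j=10: r + 9k = 777.849 → ⌈·⌉ = 778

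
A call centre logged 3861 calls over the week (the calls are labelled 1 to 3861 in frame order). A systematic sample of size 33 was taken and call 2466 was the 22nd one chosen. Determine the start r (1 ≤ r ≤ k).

k = 3861/33 = 117
r = 2466 − (22−1)×117 = 2466 − 2457 = 9

9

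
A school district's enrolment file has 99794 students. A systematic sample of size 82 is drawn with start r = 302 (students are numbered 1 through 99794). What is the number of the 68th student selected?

k = 99794/82 = 1217
68th selection = r + (68−1)·k = 302 + 67×1217 = 302 + 81539 = 81841

81841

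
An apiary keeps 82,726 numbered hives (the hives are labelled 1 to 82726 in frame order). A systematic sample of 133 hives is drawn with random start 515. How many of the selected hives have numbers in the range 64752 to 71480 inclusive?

11

k = 82726/133 = 622
First selection ≥ 64752: 515 + ⌈(64752−515)/622⌉·622 = 515 + 104×622 = 65203
Last selection ≤ 71480: 515 + ⌊(71480−515)/622⌋·622 = 515 + 114×622 = 71423
Count = 114 − 104 + 1 = 11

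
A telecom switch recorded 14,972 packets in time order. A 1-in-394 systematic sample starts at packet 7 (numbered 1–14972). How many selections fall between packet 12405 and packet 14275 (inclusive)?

5

k = 394
First selection ≥ 12405: 7 + ⌈(12405−7)/394⌉·394 = 7 + 32×394 = 12615
Last selection ≤ 14275: 7 + ⌊(14275−7)/394⌋·394 = 7 + 36×394 = 14191
Count = 36 − 32 + 1 = 5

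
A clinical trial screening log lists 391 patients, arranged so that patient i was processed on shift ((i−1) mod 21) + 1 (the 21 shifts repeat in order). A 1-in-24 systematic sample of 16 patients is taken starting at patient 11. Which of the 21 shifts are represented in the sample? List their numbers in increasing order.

Consecutive selections differ by k = 24, so their shift numbers differ by 24 mod 21 = 3.
gcd(24, 21) = 3, so the sample visits 21/3 = 7 distinct residues mod 21.
Start 11 is shift 11; the shifts hit are 2, 5, 8, 11, 14, 17, 20.

2, 5, 8, 11, 14, 17, 20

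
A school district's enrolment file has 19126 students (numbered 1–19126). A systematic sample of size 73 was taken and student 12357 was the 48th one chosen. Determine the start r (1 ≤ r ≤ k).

k = 19126/73 = 262
r = 12357 − (48−1)×262 = 12357 − 12314 = 43

43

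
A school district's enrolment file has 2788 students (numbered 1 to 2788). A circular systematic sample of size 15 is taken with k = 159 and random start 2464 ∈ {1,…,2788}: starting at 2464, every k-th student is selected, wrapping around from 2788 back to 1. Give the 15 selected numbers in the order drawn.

Selection 1: 2464
Selection 2: 2464 + 159 = 2623
Selection 3: 2623 + 159 = 2782
Selection 4: 2782 + 159 = 2941 → 2941 − 2788 = 153
Selection 5: 153 + 159 = 312
Selection 6: 312 + 159 = 471
Selection 7: 471 + 159 = 630
Selection 8: 630 + 159 = 789
Selection 9: 789 + 159 = 948
Selection 10: 948 + 159 = 1107
Selection 11: 1107 + 159 = 1266
Selection 12: 1266 + 159 = 1425
Selection 13: 1425 + 159 = 1584
Selection 14: 1584 + 159 = 1743
Selection 15: 1743 + 159 = 1902

2464, 2623, 2782, 153, 312, 471, 630, 789, 948, 1107, 1266, 1425, 1584, 1743, 1902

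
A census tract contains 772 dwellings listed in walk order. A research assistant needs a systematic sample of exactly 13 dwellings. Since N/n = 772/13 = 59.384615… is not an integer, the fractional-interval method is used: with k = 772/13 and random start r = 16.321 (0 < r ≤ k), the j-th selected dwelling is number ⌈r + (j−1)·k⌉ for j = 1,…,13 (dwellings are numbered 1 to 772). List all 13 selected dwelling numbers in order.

17, 76, 136, 195, 254, 314, 373, 433, 492, 551, 611, 670, 729

j=1: r + 0k = 16.321 → ⌈·⌉ = 17
j=2: r + 1k = 75.705615… → ⌈·⌉ = 76
j=3: r + 2k = 135.090230… → ⌈·⌉ = 136
j=4: r + 3k = 194.474846… → ⌈·⌉ = 195
j=5: r + 4k = 253.859461… → ⌈·⌉ = 254
j=6: r + 5k = 313.244076… → ⌈·⌉ = 314
j=7: r + 6k = 372.628692… → ⌈·⌉ = 373
j=8: r + 7k = 432.013307… → ⌈·⌉ = 433
j=9: r + 8k = 491.397923… → ⌈·⌉ = 492
j=10: r + 9k = 550.782538… → ⌈·⌉ = 551
j=11: r + 10k = 610.167153… → ⌈·⌉ = 611
j=12: r + 11k = 669.551769… → ⌈·⌉ = 670
j=13: r + 12k = 728.936384… → ⌈·⌉ = 729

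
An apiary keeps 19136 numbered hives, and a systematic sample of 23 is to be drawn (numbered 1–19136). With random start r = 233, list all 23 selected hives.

k = N/n = 19136/23 = 832
hive 1: 233
hive 2: 233 + 832 = 1065
hive 3: 1065 + 832 = 1897
hive 4: 1897 + 832 = 2729
hive 5: 2729 + 832 = 3561
hive 6: 3561 + 832 = 4393
hive 7: 4393 + 832 = 5225
hive 8: 5225 + 832 = 6057
hive 9: 6057 + 832 = 6889
hive 10: 6889 + 832 = 7721
hive 11: 7721 + 832 = 8553
hive 12: 8553 + 832 = 9385
hive 13: 9385 + 832 = 10217
hive 14: 10217 + 832 = 11049
hive 15: 11049 + 832 = 11881
hive 16: 11881 + 832 = 12713
hive 17: 12713 + 832 = 13545
hive 18: 13545 + 832 = 14377
hive 19: 14377 + 832 = 15209
hive 20: 15209 + 832 = 16041
hive 21: 16041 + 832 = 16873
hive 22: 16873 + 832 = 17705
hive 23: 17705 + 832 = 18537

233, 1065, 1897, 2729, 3561, 4393, 5225, 6057, 6889, 7721, 8553, 9385, 10217, 11049, 11881, 12713, 13545, 14377, 15209, 16041, 16873, 17705, 18537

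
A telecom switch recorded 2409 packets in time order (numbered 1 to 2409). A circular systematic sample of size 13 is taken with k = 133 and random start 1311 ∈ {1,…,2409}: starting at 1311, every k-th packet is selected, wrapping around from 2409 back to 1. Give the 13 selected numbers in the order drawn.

1311, 1444, 1577, 1710, 1843, 1976, 2109, 2242, 2375, 99, 232, 365, 498

Selection 1: 1311
Selection 2: 1311 + 133 = 1444
Selection 3: 1444 + 133 = 1577
Selection 4: 1577 + 133 = 1710
Selection 5: 1710 + 133 = 1843
Selection 6: 1843 + 133 = 1976
Selection 7: 1976 + 133 = 2109
Selection 8: 2109 + 133 = 2242
Selection 9: 2242 + 133 = 2375
Selection 10: 2375 + 133 = 2508 → 2508 − 2409 = 99
Selection 11: 99 + 133 = 232
Selection 12: 232 + 133 = 365
Selection 13: 365 + 133 = 498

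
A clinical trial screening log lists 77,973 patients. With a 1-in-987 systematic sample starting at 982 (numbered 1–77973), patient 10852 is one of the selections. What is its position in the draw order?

k = 987
position = (10852 − 982)/987 + 1 = 9870/987 + 1 = 10 + 1 = 11

11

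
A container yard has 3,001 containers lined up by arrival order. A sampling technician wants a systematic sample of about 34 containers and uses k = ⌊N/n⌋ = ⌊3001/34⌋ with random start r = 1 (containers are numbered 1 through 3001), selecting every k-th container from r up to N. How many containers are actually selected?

35

k = ⌊3001/34⌋ = 88
Achieved size = ⌊(3001 − 1)/88⌋ + 1 = ⌊3000/88⌋ + 1 = 34 + 1 = 35
(last selection: 1 + 34×88 = 2993 ≤ 3001; next would be 3081 > 3001)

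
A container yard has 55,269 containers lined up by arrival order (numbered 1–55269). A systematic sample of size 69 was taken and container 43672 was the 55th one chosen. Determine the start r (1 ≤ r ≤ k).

418

k = 55269/69 = 801
r = 43672 − (55−1)×801 = 43672 − 43254 = 418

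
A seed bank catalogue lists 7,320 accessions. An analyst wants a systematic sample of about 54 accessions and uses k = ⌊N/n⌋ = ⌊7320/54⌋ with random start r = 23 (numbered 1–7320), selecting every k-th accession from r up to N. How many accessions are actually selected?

55

k = ⌊7320/54⌋ = 135
Achieved size = ⌊(7320 − 23)/135⌋ + 1 = ⌊7297/135⌋ + 1 = 54 + 1 = 55
(last selection: 23 + 54×135 = 7313 ≤ 7320; next would be 7448 > 7320)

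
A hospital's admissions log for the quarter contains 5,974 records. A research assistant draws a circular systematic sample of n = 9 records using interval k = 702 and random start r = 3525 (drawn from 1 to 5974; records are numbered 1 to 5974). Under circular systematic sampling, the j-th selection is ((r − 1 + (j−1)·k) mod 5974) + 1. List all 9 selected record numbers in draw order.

Selection 1: 3525
Selection 2: 3525 + 702 = 4227
Selection 3: 4227 + 702 = 4929
Selection 4: 4929 + 702 = 5631
Selection 5: 5631 + 702 = 6333 → 6333 − 5974 = 359
Selection 6: 359 + 702 = 1061
Selection 7: 1061 + 702 = 1763
Selection 8: 1763 + 702 = 2465
Selection 9: 2465 + 702 = 3167

3525, 4227, 4929, 5631, 359, 1061, 1763, 2465, 3167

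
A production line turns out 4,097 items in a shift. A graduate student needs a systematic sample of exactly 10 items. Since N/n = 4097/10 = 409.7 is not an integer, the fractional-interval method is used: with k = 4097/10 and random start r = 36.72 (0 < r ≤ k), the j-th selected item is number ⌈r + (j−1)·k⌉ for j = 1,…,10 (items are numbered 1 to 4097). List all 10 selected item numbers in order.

j=1: r + 0k = 36.72 → ⌈·⌉ = 37
j=2: r + 1k = 446.42 → ⌈·⌉ = 447
j=3: r + 2k = 856.12 → ⌈·⌉ = 857
j=4: r + 3k = 1265.82 → ⌈·⌉ = 1266
j=5: r + 4k = 1675.52 → ⌈·⌉ = 1676
j=6: r + 5k = 2085.22 → ⌈·⌉ = 2086
j=7: r + 6k = 2494.92 → ⌈·⌉ = 2495
j=8: r + 7k = 2904.62 → ⌈·⌉ = 2905
j=9: r + 8k = 3314.32 → ⌈·⌉ = 3315
j=10: r + 9k = 3724.02 → ⌈·⌉ = 3725

37, 447, 857, 1266, 1676, 2086, 2495, 2905, 3315, 3725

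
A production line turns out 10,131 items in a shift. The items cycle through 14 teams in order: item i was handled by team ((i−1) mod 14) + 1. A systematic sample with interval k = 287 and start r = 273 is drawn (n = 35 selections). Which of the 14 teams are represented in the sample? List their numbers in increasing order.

7, 14

Consecutive selections differ by k = 287, so their team numbers differ by 287 mod 14 = 7.
gcd(287, 14) = 7, so the sample visits 14/7 = 2 distinct residues mod 14.
Start 273 is team 7; the teams hit are 7, 14.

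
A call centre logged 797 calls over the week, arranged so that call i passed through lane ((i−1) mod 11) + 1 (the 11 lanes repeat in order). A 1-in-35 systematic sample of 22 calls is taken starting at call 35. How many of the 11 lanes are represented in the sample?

11

Consecutive selections differ by k = 35, so their lane numbers differ by 35 mod 11 = 2.
gcd(35, 11) = 1, so the sample visits 11/1 = 11 distinct residues mod 11.
Start 35 is lane 2; the lanes hit are 1, 2, 3, 4, 5, 6, 7, 8, 9, 10, 11.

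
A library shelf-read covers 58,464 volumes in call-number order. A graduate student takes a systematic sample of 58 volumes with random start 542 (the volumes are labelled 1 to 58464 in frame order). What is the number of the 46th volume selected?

45902

k = 58464/58 = 1008
46th selection = r + (46−1)·k = 542 + 45×1008 = 542 + 45360 = 45902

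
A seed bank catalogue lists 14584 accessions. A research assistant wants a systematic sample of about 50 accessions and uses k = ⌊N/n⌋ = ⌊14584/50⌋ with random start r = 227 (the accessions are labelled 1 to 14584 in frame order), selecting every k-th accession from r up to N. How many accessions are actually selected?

50

k = ⌊14584/50⌋ = 291
Achieved size = ⌊(14584 − 227)/291⌋ + 1 = ⌊14357/291⌋ + 1 = 49 + 1 = 50
(last selection: 227 + 49×291 = 14486 ≤ 14584; next would be 14777 > 14584)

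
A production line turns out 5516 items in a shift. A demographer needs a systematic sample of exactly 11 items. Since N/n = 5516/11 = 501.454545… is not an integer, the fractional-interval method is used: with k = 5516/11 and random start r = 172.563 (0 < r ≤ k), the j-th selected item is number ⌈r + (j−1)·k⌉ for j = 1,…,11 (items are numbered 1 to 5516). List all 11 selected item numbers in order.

173, 675, 1176, 1677, 2179, 2680, 3182, 3683, 4185, 4686, 5188

j=1: r + 0k = 172.563 → ⌈·⌉ = 173
j=2: r + 1k = 674.017545… → ⌈·⌉ = 675
j=3: r + 2k = 1175.472090… → ⌈·⌉ = 1176
j=4: r + 3k = 1676.926636… → ⌈·⌉ = 1677
j=5: r + 4k = 2178.381181… → ⌈·⌉ = 2179
j=6: r + 5k = 2679.835727… → ⌈·⌉ = 2680
j=7: r + 6k = 3181.290272… → ⌈·⌉ = 3182
j=8: r + 7k = 3682.744818… → ⌈·⌉ = 3683
j=9: r + 8k = 4184.199363… → ⌈·⌉ = 4185
j=10: r + 9k = 4685.653909… → ⌈·⌉ = 4686
j=11: r + 10k = 5187.108454… → ⌈·⌉ = 5188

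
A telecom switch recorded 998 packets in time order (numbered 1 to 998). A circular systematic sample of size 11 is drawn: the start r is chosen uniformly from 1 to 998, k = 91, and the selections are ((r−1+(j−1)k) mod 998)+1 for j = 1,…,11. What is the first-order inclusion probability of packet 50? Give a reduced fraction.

11/998

For each position j, as r ranges over 1…998 the j-th selection hits every packet exactly once, so packet 50 is selected for exactly 11 of the 998 starts.
Inclusion probability = 11/998.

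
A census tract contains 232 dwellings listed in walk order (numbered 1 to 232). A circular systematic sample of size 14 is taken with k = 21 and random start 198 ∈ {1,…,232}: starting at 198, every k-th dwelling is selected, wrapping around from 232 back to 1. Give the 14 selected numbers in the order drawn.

198, 219, 8, 29, 50, 71, 92, 113, 134, 155, 176, 197, 218, 7

Selection 1: 198
Selection 2: 198 + 21 = 219
Selection 3: 219 + 21 = 240 → 240 − 232 = 8
Selection 4: 8 + 21 = 29
Selection 5: 29 + 21 = 50
Selection 6: 50 + 21 = 71
Selection 7: 71 + 21 = 92
Selection 8: 92 + 21 = 113
Selection 9: 113 + 21 = 134
Selection 10: 134 + 21 = 155
Selection 11: 155 + 21 = 176
Selection 12: 176 + 21 = 197
Selection 13: 197 + 21 = 218
Selection 14: 218 + 21 = 239 → 239 − 232 = 7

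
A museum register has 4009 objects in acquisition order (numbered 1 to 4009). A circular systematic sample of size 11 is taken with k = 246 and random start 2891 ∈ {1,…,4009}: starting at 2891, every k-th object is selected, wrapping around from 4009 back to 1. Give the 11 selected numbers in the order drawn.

2891, 3137, 3383, 3629, 3875, 112, 358, 604, 850, 1096, 1342

Selection 1: 2891
Selection 2: 2891 + 246 = 3137
Selection 3: 3137 + 246 = 3383
Selection 4: 3383 + 246 = 3629
Selection 5: 3629 + 246 = 3875
Selection 6: 3875 + 246 = 4121 → 4121 − 4009 = 112
Selection 7: 112 + 246 = 358
Selection 8: 358 + 246 = 604
Selection 9: 604 + 246 = 850
Selection 10: 850 + 246 = 1096
Selection 11: 1096 + 246 = 1342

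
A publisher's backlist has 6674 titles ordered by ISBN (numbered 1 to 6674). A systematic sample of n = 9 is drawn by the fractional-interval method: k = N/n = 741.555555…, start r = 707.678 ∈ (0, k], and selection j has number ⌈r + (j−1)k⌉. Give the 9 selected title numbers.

j=1: r + 0k = 707.678 → ⌈·⌉ = 708
j=2: r + 1k = 1449.233555… → ⌈·⌉ = 1450
j=3: r + 2k = 2190.789111… → ⌈·⌉ = 2191
j=4: r + 3k = 2932.344666… → ⌈·⌉ = 2933
j=5: r + 4k = 3673.900222… → ⌈·⌉ = 3674
j=6: r + 5k = 4415.455777… → ⌈·⌉ = 4416
j=7: r + 6k = 5157.011333… → ⌈·⌉ = 5158
j=8: r + 7k = 5898.566888… → ⌈·⌉ = 5899
j=9: r + 8k = 6640.122444… → ⌈·⌉ = 6641

708, 1450, 2191, 2933, 3674, 4416, 5158, 5899, 6641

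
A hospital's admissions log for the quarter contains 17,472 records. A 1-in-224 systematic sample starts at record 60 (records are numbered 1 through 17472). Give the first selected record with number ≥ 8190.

8348

k = 224
Steps past start: ⌈(8190 − 60)/224⌉ = ⌈8130/224⌉ = 37
Selected record: 60 + 37×224 = 8348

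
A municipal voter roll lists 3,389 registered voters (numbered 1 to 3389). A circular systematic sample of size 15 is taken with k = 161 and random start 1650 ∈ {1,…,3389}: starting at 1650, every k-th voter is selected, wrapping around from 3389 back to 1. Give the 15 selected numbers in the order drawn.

Selection 1: 1650
Selection 2: 1650 + 161 = 1811
Selection 3: 1811 + 161 = 1972
Selection 4: 1972 + 161 = 2133
Selection 5: 2133 + 161 = 2294
Selection 6: 2294 + 161 = 2455
Selection 7: 2455 + 161 = 2616
Selection 8: 2616 + 161 = 2777
Selection 9: 2777 + 161 = 2938
Selection 10: 2938 + 161 = 3099
Selection 11: 3099 + 161 = 3260
Selection 12: 3260 + 161 = 3421 → 3421 − 3389 = 32
Selection 13: 32 + 161 = 193
Selection 14: 193 + 161 = 354
Selection 15: 354 + 161 = 515

1650, 1811, 1972, 2133, 2294, 2455, 2616, 2777, 2938, 3099, 3260, 32, 193, 354, 515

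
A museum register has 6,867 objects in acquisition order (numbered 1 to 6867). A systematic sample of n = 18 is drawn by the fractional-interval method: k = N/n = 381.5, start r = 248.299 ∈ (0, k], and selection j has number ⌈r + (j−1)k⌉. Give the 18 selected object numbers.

j=1: r + 0k = 248.299 → ⌈·⌉ = 249
j=2: r + 1k = 629.799 → ⌈·⌉ = 630
j=3: r + 2k = 1011.299 → ⌈·⌉ = 1012
j=4: r + 3k = 1392.799 → ⌈·⌉ = 1393
j=5: r + 4k = 1774.299 → ⌈·⌉ = 1775
j=6: r + 5k = 2155.799 → ⌈·⌉ = 2156
j=7: r + 6k = 2537.299 → ⌈·⌉ = 2538
j=8: r + 7k = 2918.799 → ⌈·⌉ = 2919
j=9: r + 8k = 3300.299 → ⌈·⌉ = 3301
j=10: r + 9k = 3681.799 → ⌈·⌉ = 3682
j=11: r + 10k = 4063.299 → ⌈·⌉ = 4064
j=12: r + 11k = 4444.799 → ⌈·⌉ = 4445
j=13: r + 12k = 4826.299 → ⌈·⌉ = 4827
j=14: r + 13k = 5207.799 → ⌈·⌉ = 5208
j=15: r + 14k = 5589.299 → ⌈·⌉ = 5590
j=16: r + 15k = 5970.799 → ⌈·⌉ = 5971
j=17: r + 16k = 6352.299 → ⌈·⌉ = 6353
j=18: r + 17k = 6733.799 → ⌈·⌉ = 6734

249, 630, 1012, 1393, 1775, 2156, 2538, 2919, 3301, 3682, 4064, 4445, 4827, 5208, 5590, 5971, 6353, 6734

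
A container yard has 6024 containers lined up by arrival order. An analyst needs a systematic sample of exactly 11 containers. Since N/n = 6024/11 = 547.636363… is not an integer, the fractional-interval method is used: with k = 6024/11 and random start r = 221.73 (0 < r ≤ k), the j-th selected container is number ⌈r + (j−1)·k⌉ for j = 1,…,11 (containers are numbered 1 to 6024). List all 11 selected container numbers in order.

j=1: r + 0k = 221.73 → ⌈·⌉ = 222
j=2: r + 1k = 769.366363… → ⌈·⌉ = 770
j=3: r + 2k = 1317.002727… → ⌈·⌉ = 1318
j=4: r + 3k = 1864.639090… → ⌈·⌉ = 1865
j=5: r + 4k = 2412.275454… → ⌈·⌉ = 2413
j=6: r + 5k = 2959.911818… → ⌈·⌉ = 2960
j=7: r + 6k = 3507.548181… → ⌈·⌉ = 3508
j=8: r + 7k = 4055.184545… → ⌈·⌉ = 4056
j=9: r + 8k = 4602.820909… → ⌈·⌉ = 4603
j=10: r + 9k = 5150.457272… → ⌈·⌉ = 5151
j=11: r + 10k = 5698.093636… → ⌈·⌉ = 5699

222, 770, 1318, 1865, 2413, 2960, 3508, 4056, 4603, 5151, 5699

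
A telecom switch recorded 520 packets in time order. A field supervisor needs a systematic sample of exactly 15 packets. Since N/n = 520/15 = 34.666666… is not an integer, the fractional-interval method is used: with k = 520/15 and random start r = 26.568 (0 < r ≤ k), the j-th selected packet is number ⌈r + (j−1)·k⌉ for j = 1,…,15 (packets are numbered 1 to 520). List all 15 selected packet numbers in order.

27, 62, 96, 131, 166, 200, 235, 270, 304, 339, 374, 408, 443, 478, 512

j=1: r + 0k = 26.568 → ⌈·⌉ = 27
j=2: r + 1k = 61.234666… → ⌈·⌉ = 62
j=3: r + 2k = 95.901333… → ⌈·⌉ = 96
j=4: r + 3k = 130.568 → ⌈·⌉ = 131
j=5: r + 4k = 165.234666… → ⌈·⌉ = 166
j=6: r + 5k = 199.901333… → ⌈·⌉ = 200
j=7: r + 6k = 234.568 → ⌈·⌉ = 235
j=8: r + 7k = 269.234666… → ⌈·⌉ = 270
j=9: r + 8k = 303.901333… → ⌈·⌉ = 304
j=10: r + 9k = 338.568 → ⌈·⌉ = 339
j=11: r + 10k = 373.234666… → ⌈·⌉ = 374
j=12: r + 11k = 407.901333… → ⌈·⌉ = 408
j=13: r + 12k = 442.568 → ⌈·⌉ = 443
j=14: r + 13k = 477.234666… → ⌈·⌉ = 478
j=15: r + 14k = 511.901333… → ⌈·⌉ = 512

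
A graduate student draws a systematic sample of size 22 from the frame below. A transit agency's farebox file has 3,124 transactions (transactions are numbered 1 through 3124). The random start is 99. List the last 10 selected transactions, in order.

1803, 1945, 2087, 2229, 2371, 2513, 2655, 2797, 2939, 3081

k = N/n = 3124/22 = 142
13th selection = 99 + 12×142 = 1803
14th: 1803 + 142 = 1945
15th: 1945 + 142 = 2087
16th: 2087 + 142 = 2229
17th: 2229 + 142 = 2371
18th: 2371 + 142 = 2513
19th: 2513 + 142 = 2655
20th: 2655 + 142 = 2797
21st: 2797 + 142 = 2939
22nd: 2939 + 142 = 3081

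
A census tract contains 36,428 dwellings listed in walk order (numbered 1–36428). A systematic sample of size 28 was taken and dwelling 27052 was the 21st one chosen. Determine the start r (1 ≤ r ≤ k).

1032

k = 36428/28 = 1301
r = 27052 − (21−1)×1301 = 27052 − 26020 = 1032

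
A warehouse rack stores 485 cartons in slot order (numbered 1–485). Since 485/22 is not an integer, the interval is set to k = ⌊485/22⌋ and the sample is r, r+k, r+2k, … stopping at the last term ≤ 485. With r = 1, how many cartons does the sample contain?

23

k = ⌊485/22⌋ = 22
Achieved size = ⌊(485 − 1)/22⌋ + 1 = ⌊484/22⌋ + 1 = 22 + 1 = 23
(last selection: 1 + 22×22 = 485 ≤ 485; next would be 507 > 485)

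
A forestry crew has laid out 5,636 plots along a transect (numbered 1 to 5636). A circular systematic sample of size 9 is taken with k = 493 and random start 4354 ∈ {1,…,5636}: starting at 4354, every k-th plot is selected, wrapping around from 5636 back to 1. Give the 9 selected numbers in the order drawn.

Selection 1: 4354
Selection 2: 4354 + 493 = 4847
Selection 3: 4847 + 493 = 5340
Selection 4: 5340 + 493 = 5833 → 5833 − 5636 = 197
Selection 5: 197 + 493 = 690
Selection 6: 690 + 493 = 1183
Selection 7: 1183 + 493 = 1676
Selection 8: 1676 + 493 = 2169
Selection 9: 2169 + 493 = 2662

4354, 4847, 5340, 197, 690, 1183, 1676, 2169, 2662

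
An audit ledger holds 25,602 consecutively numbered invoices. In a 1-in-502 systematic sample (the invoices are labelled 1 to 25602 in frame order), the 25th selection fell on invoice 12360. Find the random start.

312

k = 502
r = 12360 − (25−1)×502 = 12360 − 12048 = 312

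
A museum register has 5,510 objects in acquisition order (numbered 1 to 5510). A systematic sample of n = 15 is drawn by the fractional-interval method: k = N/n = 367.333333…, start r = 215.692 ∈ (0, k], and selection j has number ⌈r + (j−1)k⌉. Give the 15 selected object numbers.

216, 584, 951, 1318, 1686, 2053, 2420, 2788, 3155, 3522, 3890, 4257, 4624, 4992, 5359

j=1: r + 0k = 215.692 → ⌈·⌉ = 216
j=2: r + 1k = 583.025333… → ⌈·⌉ = 584
j=3: r + 2k = 950.358666… → ⌈·⌉ = 951
j=4: r + 3k = 1317.692 → ⌈·⌉ = 1318
j=5: r + 4k = 1685.025333… → ⌈·⌉ = 1686
j=6: r + 5k = 2052.358666… → ⌈·⌉ = 2053
j=7: r + 6k = 2419.692 → ⌈·⌉ = 2420
j=8: r + 7k = 2787.025333… → ⌈·⌉ = 2788
j=9: r + 8k = 3154.358666… → ⌈·⌉ = 3155
j=10: r + 9k = 3521.692 → ⌈·⌉ = 3522
j=11: r + 10k = 3889.025333… → ⌈·⌉ = 3890
j=12: r + 11k = 4256.358666… → ⌈·⌉ = 4257
j=13: r + 12k = 4623.692 → ⌈·⌉ = 4624
j=14: r + 13k = 4991.025333… → ⌈·⌉ = 4992
j=15: r + 14k = 5358.358666… → ⌈·⌉ = 5359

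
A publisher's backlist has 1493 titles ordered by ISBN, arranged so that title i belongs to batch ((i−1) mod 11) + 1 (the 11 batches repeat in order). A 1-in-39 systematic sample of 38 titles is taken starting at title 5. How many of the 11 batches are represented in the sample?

Consecutive selections differ by k = 39, so their batch numbers differ by 39 mod 11 = 6.
gcd(39, 11) = 1, so the sample visits 11/1 = 11 distinct residues mod 11.
Start 5 is batch 5; the batches hit are 1, 2, 3, 4, 5, 6, 7, 8, 9, 10, 11.

11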